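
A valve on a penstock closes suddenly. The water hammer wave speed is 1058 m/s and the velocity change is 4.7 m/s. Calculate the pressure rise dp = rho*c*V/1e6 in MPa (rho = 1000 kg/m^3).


dp = 1000 * 1058 * 4.7 / 1e6 = 4.9726 MPa


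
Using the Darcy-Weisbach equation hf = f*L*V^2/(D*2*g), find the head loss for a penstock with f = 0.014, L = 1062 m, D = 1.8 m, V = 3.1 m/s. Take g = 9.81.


hf = 0.014 * 1062 * 3.1^2 / (1.8 * 2 * 9.81) = 4.0458 m


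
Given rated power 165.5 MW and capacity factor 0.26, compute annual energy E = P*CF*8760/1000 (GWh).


E = 165.5 * 0.26 * 8760 / 1000 = 376.9428 GWh


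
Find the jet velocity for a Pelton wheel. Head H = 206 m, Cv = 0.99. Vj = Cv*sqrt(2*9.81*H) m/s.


Vj = 0.99 * sqrt(2*9.81*206) = 62.9388 m/s


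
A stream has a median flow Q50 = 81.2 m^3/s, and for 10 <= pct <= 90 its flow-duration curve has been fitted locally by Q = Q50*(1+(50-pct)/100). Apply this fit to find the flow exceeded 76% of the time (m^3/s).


Q = 81.2 * (1 + (50 - 76)/100) = 60.0880 m^3/s


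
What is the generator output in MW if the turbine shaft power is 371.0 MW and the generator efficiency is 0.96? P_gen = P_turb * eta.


P_gen = 371.0 * 0.96 = 356.1600 MW


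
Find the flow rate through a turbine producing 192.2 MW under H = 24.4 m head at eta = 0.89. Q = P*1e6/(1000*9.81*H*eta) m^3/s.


Q = 192.2 * 1e6 / (1000 * 9.81 * 24.4 * 0.89) = 902.2036 m^3/s


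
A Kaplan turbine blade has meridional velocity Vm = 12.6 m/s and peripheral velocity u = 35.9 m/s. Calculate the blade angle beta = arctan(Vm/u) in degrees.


beta = arctan(12.6 / 35.9) = 19.3398 degrees


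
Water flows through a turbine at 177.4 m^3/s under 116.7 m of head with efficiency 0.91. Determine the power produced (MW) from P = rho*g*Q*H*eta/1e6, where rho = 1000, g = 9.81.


P = 1000 * 9.81 * 177.4 * 116.7 * 0.91 / 1e6 = 184.8140 MW


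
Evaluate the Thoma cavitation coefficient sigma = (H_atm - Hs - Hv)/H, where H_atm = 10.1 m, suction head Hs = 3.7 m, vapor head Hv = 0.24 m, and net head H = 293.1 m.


sigma = (10.1 - 3.7 - 0.24) / 293.1 = 0.0210


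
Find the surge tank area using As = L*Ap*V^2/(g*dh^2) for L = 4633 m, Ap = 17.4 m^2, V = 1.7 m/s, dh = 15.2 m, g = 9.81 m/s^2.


As = 4633 * 17.4 * 1.7^2 / (9.81 * 15.2^2) = 102.7906 m^2


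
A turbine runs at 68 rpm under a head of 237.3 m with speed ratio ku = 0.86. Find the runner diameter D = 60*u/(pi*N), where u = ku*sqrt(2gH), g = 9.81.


u = 0.86 * sqrt(2*9.81*237.3) = 58.6809 m/s
D = 60 * 58.6809 / (pi * 68) = 16.4812 m


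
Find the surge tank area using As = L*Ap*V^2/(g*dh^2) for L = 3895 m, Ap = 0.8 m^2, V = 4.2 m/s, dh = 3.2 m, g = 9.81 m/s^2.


As = 3895 * 0.8 * 4.2^2 / (9.81 * 3.2^2) = 547.1760 m^2


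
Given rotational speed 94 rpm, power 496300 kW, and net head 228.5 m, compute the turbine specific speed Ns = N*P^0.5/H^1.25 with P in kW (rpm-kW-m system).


Ns = 94 * 496300^0.5 / 228.5^1.25 = 74.5405


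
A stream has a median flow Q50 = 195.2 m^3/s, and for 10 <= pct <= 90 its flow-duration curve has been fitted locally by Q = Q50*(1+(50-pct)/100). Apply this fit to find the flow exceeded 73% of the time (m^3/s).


Q = 195.2 * (1 + (50 - 73)/100) = 150.3040 m^3/s


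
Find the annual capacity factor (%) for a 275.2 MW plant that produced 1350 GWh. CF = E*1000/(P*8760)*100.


CF = 1350 * 1000 / (275.2 * 8760) * 100 = 55.9991 %


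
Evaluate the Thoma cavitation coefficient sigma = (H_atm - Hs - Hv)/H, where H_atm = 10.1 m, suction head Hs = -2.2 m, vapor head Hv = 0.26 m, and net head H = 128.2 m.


sigma = (10.1 - (-2.2) - 0.26) / 128.2 = 0.0939


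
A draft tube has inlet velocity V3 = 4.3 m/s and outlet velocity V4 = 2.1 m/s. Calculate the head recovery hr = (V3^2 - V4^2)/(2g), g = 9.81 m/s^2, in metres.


hr = (4.3^2 - 2.1^2) / (2*9.81) = 0.7176 m


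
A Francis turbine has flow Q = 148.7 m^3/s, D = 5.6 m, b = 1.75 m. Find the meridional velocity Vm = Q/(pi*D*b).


Vm = 148.7 / (pi * 5.6 * 1.75) = 4.8299 m/s


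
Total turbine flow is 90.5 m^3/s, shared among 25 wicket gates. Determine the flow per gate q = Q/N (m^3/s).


q = 90.5 / 25 = 3.6200 m^3/s


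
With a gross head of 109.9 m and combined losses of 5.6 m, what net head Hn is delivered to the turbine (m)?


Hn = 109.9 - 5.6 = 104.3000 m


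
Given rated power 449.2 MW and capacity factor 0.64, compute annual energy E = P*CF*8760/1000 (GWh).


E = 449.2 * 0.64 * 8760 / 1000 = 2518.3949 GWh


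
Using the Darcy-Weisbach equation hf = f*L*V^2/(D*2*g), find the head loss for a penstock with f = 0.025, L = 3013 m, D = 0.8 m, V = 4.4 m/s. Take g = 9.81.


hf = 0.025 * 3013 * 4.4^2 / (0.8 * 2 * 9.81) = 92.9085 m


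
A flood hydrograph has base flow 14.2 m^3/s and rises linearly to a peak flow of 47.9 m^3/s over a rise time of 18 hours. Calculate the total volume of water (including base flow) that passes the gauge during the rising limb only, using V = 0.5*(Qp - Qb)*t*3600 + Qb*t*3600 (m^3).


V = 0.5*(47.9 - 14.2)*18*3600 + 14.2*18*3600 = 2.0120e+06 m^3


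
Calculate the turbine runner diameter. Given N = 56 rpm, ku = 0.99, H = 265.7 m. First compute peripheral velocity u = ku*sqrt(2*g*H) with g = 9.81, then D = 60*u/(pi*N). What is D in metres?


u = 0.99 * sqrt(2*9.81*265.7) = 71.4793 m/s
D = 60 * 71.4793 / (pi * 56) = 24.3778 m


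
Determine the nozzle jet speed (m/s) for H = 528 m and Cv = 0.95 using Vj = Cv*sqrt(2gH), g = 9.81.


Vj = 0.95 * sqrt(2*9.81*528) = 96.6919 m/s


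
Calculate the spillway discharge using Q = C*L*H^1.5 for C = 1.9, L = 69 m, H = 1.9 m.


Q = 1.9 * 69 * 1.9^1.5 = 343.3469 m^3/s


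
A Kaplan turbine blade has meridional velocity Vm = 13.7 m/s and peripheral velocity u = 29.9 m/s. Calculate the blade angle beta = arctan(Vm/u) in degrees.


beta = arctan(13.7 / 29.9) = 24.6170 degrees


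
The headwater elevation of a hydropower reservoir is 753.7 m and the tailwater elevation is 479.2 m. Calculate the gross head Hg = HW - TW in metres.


Hg = 753.7 - 479.2 = 274.5000 m


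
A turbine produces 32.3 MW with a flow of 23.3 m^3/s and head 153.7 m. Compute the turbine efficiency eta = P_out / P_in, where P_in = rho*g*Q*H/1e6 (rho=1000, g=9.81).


P_in = 1000 * 9.81 * 23.3 * 153.7 / 1e6 = 35.1317 MW
eta = 32.3 / 35.1317 = 0.9194


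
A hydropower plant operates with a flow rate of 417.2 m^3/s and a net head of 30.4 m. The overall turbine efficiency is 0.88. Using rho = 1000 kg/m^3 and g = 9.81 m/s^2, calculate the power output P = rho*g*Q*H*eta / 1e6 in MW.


P = 1000 * 9.81 * 417.2 * 30.4 * 0.88 / 1e6 = 109.4888 MW


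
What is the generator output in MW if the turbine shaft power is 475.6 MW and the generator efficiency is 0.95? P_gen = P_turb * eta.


P_gen = 475.6 * 0.95 = 451.8200 MW


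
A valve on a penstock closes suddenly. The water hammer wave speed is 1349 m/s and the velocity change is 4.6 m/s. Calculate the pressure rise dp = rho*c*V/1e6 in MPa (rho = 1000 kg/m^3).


dp = 1000 * 1349 * 4.6 / 1e6 = 6.2054 MPa


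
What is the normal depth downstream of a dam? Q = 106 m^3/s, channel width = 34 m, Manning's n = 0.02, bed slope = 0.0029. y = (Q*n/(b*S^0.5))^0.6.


y = (106 * 0.02 / (34 * 0.0029^0.5))^0.6 = 1.0919 m


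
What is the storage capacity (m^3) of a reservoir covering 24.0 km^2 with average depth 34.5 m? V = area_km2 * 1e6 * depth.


V = 24.0 * 1e6 * 34.5 = 8.2800e+08 m^3


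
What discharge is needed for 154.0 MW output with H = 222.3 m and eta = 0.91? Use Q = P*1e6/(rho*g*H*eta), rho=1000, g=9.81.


Q = 154.0 * 1e6 / (1000 * 9.81 * 222.3 * 0.91) = 77.6016 m^3/s


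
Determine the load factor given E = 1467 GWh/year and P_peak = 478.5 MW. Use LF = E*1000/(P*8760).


LF = 1467 * 1000 / (478.5 * 8760) = 0.3500


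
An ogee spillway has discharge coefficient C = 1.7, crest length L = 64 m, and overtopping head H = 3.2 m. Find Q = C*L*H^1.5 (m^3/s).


Q = 1.7 * 64 * 3.2^1.5 = 622.8075 m^3/s


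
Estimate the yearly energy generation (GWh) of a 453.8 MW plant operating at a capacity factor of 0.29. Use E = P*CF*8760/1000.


E = 453.8 * 0.29 * 8760 / 1000 = 1152.8335 GWh


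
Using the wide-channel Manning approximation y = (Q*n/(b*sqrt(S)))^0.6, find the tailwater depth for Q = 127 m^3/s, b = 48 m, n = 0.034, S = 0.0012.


y = (127 * 0.034 / (48 * 0.0012^0.5))^0.6 = 1.7728 m


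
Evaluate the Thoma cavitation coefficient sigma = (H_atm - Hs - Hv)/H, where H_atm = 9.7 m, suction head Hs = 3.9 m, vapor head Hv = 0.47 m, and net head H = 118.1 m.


sigma = (9.7 - 3.9 - 0.47) / 118.1 = 0.0451


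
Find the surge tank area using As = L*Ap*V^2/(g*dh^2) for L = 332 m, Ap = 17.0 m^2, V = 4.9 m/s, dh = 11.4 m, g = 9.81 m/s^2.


As = 332 * 17.0 * 4.9^2 / (9.81 * 11.4^2) = 106.2920 m^2


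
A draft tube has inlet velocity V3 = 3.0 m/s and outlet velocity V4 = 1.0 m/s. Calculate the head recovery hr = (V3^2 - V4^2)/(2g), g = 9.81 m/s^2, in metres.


hr = (3.0^2 - 1.0^2) / (2*9.81) = 0.4077 m


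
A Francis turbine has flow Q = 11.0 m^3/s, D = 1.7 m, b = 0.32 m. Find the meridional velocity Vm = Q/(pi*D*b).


Vm = 11.0 / (pi * 1.7 * 0.32) = 6.4364 m/s


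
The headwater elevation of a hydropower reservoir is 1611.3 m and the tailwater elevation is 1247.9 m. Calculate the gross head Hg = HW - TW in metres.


Hg = 1611.3 - 1247.9 = 363.4000 m


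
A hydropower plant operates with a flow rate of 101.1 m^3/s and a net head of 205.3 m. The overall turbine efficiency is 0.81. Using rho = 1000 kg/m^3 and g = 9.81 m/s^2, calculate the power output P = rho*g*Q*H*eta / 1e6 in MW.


P = 1000 * 9.81 * 101.1 * 205.3 * 0.81 / 1e6 = 164.9279 MW


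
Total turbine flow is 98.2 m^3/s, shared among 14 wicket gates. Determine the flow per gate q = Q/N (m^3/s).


q = 98.2 / 14 = 7.0143 m^3/s


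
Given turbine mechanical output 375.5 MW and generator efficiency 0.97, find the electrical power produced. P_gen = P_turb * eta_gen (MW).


P_gen = 375.5 * 0.97 = 364.2350 MW


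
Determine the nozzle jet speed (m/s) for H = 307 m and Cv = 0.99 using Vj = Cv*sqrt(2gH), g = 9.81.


Vj = 0.99 * sqrt(2*9.81*307) = 76.8341 m/s


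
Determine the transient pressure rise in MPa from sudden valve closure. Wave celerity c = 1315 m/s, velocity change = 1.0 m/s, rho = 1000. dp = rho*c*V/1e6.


dp = 1000 * 1315 * 1.0 / 1e6 = 1.3150 MPa


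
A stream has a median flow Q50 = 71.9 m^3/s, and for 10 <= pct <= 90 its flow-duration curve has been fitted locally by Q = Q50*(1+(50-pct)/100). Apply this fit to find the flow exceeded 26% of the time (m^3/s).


Q = 71.9 * (1 + (50 - 26)/100) = 89.1560 m^3/s


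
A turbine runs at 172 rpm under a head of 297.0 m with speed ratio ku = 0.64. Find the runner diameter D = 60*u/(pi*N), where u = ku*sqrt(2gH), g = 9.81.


u = 0.64 * sqrt(2*9.81*297.0) = 48.8549 m/s
D = 60 * 48.8549 / (pi * 172) = 5.4248 m


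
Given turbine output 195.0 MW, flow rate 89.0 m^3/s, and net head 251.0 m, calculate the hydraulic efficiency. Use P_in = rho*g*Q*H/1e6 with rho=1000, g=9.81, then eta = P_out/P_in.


P_in = 1000 * 9.81 * 89.0 * 251.0 / 1e6 = 219.1456 MW
eta = 195.0 / 219.1456 = 0.8898


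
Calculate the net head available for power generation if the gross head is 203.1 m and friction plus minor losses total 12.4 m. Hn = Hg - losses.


Hn = 203.1 - 12.4 = 190.7000 m


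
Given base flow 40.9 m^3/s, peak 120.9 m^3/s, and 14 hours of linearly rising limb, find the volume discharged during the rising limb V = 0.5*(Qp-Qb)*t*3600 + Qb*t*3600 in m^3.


V = 0.5*(120.9 - 40.9)*14*3600 + 40.9*14*3600 = 4.0774e+06 m^3


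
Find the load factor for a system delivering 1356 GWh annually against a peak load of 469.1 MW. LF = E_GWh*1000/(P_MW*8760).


LF = 1356 * 1000 / (469.1 * 8760) = 0.3300


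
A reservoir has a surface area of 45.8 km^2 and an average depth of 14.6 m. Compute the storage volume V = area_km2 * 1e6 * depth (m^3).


V = 45.8 * 1e6 * 14.6 = 6.6868e+08 m^3


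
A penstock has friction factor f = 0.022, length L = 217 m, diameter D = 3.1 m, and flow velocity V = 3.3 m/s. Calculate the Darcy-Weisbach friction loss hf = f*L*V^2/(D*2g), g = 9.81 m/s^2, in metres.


hf = 0.022 * 217 * 3.3^2 / (3.1 * 2 * 9.81) = 0.8548 m


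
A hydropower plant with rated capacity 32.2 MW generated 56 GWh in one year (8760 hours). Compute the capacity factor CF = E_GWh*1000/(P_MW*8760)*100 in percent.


CF = 56 * 1000 / (32.2 * 8760) * 100 = 19.8531 %


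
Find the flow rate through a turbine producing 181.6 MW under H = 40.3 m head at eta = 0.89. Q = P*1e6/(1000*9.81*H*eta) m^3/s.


Q = 181.6 * 1e6 / (1000 * 9.81 * 40.3 * 0.89) = 516.1213 m^3/s


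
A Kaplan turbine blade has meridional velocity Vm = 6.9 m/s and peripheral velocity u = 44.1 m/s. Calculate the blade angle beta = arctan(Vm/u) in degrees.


beta = arctan(6.9 / 44.1) = 8.8925 degrees


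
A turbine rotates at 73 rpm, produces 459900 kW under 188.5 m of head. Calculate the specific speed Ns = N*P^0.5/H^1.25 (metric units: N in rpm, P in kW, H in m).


Ns = 73 * 459900^0.5 / 188.5^1.25 = 70.8786


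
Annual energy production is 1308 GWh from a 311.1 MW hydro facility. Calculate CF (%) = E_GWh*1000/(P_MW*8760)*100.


CF = 1308 * 1000 / (311.1 * 8760) * 100 = 47.9958 %


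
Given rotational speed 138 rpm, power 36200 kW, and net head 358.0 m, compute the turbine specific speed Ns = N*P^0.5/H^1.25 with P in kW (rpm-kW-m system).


Ns = 138 * 36200^0.5 / 358.0^1.25 = 16.8609


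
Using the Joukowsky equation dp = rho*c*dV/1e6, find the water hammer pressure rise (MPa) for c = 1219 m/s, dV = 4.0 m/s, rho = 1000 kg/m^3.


dp = 1000 * 1219 * 4.0 / 1e6 = 4.8760 MPa


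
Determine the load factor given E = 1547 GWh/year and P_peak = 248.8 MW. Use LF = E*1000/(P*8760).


LF = 1547 * 1000 / (248.8 * 8760) = 0.7098


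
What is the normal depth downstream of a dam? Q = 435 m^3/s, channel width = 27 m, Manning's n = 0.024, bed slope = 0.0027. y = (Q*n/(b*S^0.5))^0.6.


y = (435 * 0.024 / (27 * 0.0027^0.5))^0.6 = 3.3342 m


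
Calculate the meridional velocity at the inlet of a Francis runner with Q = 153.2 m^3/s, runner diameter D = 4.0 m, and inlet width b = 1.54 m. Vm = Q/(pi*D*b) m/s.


Vm = 153.2 / (pi * 4.0 * 1.54) = 7.9164 m/s


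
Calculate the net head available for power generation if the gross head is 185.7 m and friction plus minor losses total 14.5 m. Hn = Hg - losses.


Hn = 185.7 - 14.5 = 171.2000 m


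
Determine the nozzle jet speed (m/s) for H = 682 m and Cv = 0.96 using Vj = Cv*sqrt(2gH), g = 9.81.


Vj = 0.96 * sqrt(2*9.81*682) = 111.0486 m/s


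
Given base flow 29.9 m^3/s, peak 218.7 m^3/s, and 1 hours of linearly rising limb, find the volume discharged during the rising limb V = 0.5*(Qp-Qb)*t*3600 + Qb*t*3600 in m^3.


V = 0.5*(218.7 - 29.9)*1*3600 + 29.9*1*3600 = 447480.0000 m^3


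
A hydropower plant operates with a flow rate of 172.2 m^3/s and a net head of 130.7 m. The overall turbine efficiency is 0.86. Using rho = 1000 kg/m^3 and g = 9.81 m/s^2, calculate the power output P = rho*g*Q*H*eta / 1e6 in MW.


P = 1000 * 9.81 * 172.2 * 130.7 * 0.86 / 1e6 = 189.8787 MW


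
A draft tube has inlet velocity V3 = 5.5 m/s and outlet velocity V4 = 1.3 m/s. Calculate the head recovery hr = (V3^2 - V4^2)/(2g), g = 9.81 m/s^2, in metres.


hr = (5.5^2 - 1.3^2) / (2*9.81) = 1.4557 m


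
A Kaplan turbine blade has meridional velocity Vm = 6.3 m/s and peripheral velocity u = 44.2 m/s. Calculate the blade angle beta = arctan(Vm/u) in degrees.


beta = arctan(6.3 / 44.2) = 8.1120 degrees


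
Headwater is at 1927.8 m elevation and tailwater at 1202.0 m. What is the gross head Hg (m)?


Hg = 1927.8 - 1202.0 = 725.8000 m


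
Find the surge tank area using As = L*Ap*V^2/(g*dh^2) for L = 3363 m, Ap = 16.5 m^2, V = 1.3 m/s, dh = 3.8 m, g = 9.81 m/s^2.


As = 3363 * 16.5 * 1.3^2 / (9.81 * 3.8^2) = 662.0051 m^2


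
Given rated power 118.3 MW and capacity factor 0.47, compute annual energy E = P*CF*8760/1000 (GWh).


E = 118.3 * 0.47 * 8760 / 1000 = 487.0648 GWh


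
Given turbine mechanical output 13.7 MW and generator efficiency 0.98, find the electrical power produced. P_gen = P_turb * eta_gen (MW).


P_gen = 13.7 * 0.98 = 13.4260 MW


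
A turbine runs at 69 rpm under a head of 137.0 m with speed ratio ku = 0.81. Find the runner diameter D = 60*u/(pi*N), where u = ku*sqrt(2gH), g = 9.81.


u = 0.81 * sqrt(2*9.81*137.0) = 41.9947 m/s
D = 60 * 41.9947 / (pi * 69) = 11.6238 m


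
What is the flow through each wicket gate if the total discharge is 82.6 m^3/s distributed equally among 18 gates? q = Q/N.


q = 82.6 / 18 = 4.5889 m^3/s


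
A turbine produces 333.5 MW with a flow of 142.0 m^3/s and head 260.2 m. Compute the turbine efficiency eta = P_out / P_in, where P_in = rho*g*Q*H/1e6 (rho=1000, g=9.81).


P_in = 1000 * 9.81 * 142.0 * 260.2 / 1e6 = 362.4638 MW
eta = 333.5 / 362.4638 = 0.9201


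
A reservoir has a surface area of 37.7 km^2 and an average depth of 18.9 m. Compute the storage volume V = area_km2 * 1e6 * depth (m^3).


V = 37.7 * 1e6 * 18.9 = 7.1253e+08 m^3


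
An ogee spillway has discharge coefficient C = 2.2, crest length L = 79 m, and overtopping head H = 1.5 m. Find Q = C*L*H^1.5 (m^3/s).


Q = 2.2 * 79 * 1.5^1.5 = 319.2910 m^3/s


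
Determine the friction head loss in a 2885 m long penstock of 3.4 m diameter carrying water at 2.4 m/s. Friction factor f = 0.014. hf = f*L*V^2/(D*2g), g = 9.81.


hf = 0.014 * 2885 * 2.4^2 / (3.4 * 2 * 9.81) = 3.4875 m


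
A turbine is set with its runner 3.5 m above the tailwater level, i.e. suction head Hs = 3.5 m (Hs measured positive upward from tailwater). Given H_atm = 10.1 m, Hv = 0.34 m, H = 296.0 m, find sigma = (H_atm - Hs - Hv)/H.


sigma = (10.1 - 3.5 - 0.34) / 296.0 = 0.0211


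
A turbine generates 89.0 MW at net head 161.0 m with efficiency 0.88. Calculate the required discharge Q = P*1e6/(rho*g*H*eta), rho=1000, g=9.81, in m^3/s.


Q = 89.0 * 1e6 / (1000 * 9.81 * 161.0 * 0.88) = 64.0343 m^3/s


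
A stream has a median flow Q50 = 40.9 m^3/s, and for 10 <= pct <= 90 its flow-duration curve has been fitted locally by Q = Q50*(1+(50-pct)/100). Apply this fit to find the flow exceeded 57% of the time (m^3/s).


Q = 40.9 * (1 + (50 - 57)/100) = 38.0370 m^3/s


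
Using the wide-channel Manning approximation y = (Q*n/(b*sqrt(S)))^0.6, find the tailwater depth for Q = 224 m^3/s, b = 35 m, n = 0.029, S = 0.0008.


y = (224 * 0.029 / (35 * 0.0008^0.5))^0.6 = 3.0919 m


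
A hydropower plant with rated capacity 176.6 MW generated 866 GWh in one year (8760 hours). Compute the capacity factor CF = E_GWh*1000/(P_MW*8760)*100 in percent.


CF = 866 * 1000 / (176.6 * 8760) * 100 = 55.9787 %


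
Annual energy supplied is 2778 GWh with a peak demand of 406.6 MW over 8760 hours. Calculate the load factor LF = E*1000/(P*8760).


LF = 2778 * 1000 / (406.6 * 8760) = 0.7799


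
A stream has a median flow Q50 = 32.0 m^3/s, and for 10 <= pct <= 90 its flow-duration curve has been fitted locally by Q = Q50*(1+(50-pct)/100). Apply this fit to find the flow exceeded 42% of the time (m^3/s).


Q = 32.0 * (1 + (50 - 42)/100) = 34.5600 m^3/s


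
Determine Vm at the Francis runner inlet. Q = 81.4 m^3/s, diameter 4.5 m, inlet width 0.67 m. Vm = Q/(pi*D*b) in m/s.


Vm = 81.4 / (pi * 4.5 * 0.67) = 8.5938 m/s


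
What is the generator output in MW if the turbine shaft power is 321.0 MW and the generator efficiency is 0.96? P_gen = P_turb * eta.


P_gen = 321.0 * 0.96 = 308.1600 MW


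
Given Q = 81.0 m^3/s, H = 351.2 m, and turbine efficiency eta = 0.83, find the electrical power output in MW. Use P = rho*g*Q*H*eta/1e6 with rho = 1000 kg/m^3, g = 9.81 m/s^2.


P = 1000 * 9.81 * 81.0 * 351.2 * 0.83 / 1e6 = 231.6256 MW


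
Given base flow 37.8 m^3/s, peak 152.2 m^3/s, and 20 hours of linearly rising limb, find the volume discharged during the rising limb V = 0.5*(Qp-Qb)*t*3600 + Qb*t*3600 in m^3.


V = 0.5*(152.2 - 37.8)*20*3600 + 37.8*20*3600 = 6.8400e+06 m^3


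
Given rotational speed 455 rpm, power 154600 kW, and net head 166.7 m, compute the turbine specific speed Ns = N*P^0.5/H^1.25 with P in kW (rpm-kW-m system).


Ns = 455 * 154600^0.5 / 166.7^1.25 = 298.6735


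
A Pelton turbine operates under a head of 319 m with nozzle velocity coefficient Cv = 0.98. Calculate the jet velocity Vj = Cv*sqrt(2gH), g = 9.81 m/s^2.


Vj = 0.98 * sqrt(2*9.81*319) = 77.5302 m/s


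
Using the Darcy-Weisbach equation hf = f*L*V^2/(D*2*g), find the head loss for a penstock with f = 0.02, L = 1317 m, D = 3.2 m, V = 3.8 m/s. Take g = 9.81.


hf = 0.02 * 1317 * 3.8^2 / (3.2 * 2 * 9.81) = 6.0581 m


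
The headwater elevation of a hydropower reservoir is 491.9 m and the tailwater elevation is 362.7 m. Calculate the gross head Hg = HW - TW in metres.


Hg = 491.9 - 362.7 = 129.2000 m


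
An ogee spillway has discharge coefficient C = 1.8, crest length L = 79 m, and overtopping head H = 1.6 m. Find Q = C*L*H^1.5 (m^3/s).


Q = 1.8 * 79 * 1.6^1.5 = 287.7926 m^3/s


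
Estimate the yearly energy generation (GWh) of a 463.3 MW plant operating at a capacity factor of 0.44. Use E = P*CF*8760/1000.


E = 463.3 * 0.44 * 8760 / 1000 = 1785.7435 GWh


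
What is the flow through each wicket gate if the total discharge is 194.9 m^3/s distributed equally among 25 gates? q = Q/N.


q = 194.9 / 25 = 7.7960 m^3/s


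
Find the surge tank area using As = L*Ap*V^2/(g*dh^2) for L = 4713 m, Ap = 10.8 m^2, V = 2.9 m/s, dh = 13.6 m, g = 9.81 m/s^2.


As = 4713 * 10.8 * 2.9^2 / (9.81 * 13.6^2) = 235.9230 m^2


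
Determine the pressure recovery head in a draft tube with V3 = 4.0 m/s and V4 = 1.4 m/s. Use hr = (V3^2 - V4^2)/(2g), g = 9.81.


hr = (4.0^2 - 1.4^2) / (2*9.81) = 0.7156 m


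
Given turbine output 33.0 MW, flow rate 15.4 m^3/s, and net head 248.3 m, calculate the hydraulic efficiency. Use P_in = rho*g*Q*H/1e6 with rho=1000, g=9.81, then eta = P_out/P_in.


P_in = 1000 * 9.81 * 15.4 * 248.3 / 1e6 = 37.5117 MW
eta = 33.0 / 37.5117 = 0.8797


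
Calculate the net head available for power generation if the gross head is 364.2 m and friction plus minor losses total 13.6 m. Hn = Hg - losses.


Hn = 364.2 - 13.6 = 350.6000 m


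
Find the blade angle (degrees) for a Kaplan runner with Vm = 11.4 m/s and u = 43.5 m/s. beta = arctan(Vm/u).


beta = arctan(11.4 / 43.5) = 14.6852 degrees


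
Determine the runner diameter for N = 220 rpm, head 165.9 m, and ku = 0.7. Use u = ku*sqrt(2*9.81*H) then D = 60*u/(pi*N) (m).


u = 0.7 * sqrt(2*9.81*165.9) = 39.9366 m/s
D = 60 * 39.9366 / (pi * 220) = 3.4670 m


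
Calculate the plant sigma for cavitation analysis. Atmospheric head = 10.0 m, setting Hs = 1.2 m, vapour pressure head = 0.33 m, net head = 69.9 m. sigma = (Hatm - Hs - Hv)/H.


sigma = (10.0 - 1.2 - 0.33) / 69.9 = 0.1212


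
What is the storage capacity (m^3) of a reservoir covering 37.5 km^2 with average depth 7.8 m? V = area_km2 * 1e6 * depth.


V = 37.5 * 1e6 * 7.8 = 2.9250e+08 m^3


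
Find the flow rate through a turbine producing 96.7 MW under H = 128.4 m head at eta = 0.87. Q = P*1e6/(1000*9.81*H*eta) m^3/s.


Q = 96.7 * 1e6 / (1000 * 9.81 * 128.4 * 0.87) = 88.2416 m^3/s


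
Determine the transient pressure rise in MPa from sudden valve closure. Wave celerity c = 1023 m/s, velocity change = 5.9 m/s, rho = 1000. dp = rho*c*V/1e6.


dp = 1000 * 1023 * 5.9 / 1e6 = 6.0357 MPa


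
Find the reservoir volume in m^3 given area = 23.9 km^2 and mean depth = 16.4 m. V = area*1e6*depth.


V = 23.9 * 1e6 * 16.4 = 3.9196e+08 m^3


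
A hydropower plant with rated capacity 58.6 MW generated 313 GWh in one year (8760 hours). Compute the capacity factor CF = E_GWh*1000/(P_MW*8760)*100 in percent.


CF = 313 * 1000 / (58.6 * 8760) * 100 = 60.9737 %


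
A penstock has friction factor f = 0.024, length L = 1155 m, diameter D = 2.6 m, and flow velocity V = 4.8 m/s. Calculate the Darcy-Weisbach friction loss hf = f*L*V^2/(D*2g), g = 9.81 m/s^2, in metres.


hf = 0.024 * 1155 * 4.8^2 / (2.6 * 2 * 9.81) = 12.5200 m


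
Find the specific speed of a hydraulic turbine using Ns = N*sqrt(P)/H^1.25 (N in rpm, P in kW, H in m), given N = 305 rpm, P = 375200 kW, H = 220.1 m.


Ns = 305 * 375200^0.5 / 220.1^1.25 = 220.3719


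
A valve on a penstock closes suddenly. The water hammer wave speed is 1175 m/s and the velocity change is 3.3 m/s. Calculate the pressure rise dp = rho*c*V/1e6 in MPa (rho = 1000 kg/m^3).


dp = 1000 * 1175 * 3.3 / 1e6 = 3.8775 MPa


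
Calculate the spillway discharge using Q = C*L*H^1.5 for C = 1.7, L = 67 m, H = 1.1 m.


Q = 1.7 * 67 * 1.1^1.5 = 131.4053 m^3/s


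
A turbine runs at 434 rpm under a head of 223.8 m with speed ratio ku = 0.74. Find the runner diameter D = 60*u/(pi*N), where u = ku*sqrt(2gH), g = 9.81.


u = 0.74 * sqrt(2*9.81*223.8) = 49.0356 m/s
D = 60 * 49.0356 / (pi * 434) = 2.1579 m


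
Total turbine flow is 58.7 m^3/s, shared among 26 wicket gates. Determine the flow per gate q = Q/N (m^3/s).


q = 58.7 / 26 = 2.2577 m^3/s


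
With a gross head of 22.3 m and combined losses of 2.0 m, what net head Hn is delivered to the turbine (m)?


Hn = 22.3 - 2.0 = 20.3000 m


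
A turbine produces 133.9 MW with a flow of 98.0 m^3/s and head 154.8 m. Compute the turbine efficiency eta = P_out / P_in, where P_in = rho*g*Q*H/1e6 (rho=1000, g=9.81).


P_in = 1000 * 9.81 * 98.0 * 154.8 / 1e6 = 148.8216 MW
eta = 133.9 / 148.8216 = 0.8997


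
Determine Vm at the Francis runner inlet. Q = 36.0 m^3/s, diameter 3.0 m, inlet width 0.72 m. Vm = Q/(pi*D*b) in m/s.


Vm = 36.0 / (pi * 3.0 * 0.72) = 5.3052 m/s


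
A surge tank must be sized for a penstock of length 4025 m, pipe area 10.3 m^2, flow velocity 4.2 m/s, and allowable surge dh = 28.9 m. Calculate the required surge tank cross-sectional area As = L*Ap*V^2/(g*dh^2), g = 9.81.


As = 4025 * 10.3 * 4.2^2 / (9.81 * 28.9^2) = 89.2559 m^2


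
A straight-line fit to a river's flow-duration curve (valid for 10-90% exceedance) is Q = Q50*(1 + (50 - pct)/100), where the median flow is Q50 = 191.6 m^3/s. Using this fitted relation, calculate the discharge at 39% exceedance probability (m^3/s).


Q = 191.6 * (1 + (50 - 39)/100) = 212.6760 m^3/s


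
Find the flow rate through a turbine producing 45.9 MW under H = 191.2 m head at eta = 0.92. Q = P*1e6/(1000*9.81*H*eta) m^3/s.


Q = 45.9 * 1e6 / (1000 * 9.81 * 191.2 * 0.92) = 26.5992 m^3/s


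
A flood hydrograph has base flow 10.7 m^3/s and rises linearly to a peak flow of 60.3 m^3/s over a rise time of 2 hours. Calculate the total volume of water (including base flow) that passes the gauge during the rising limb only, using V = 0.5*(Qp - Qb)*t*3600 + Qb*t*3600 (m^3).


V = 0.5*(60.3 - 10.7)*2*3600 + 10.7*2*3600 = 255600.0000 m^3


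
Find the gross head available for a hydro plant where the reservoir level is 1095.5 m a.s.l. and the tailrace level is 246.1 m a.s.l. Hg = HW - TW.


Hg = 1095.5 - 246.1 = 849.4000 m


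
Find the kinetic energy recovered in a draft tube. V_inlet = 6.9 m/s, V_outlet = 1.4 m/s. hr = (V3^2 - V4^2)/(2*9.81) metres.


hr = (6.9^2 - 1.4^2) / (2*9.81) = 2.3267 m


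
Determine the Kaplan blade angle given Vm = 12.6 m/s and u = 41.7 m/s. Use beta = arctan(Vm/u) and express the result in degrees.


beta = arctan(12.6 / 41.7) = 16.8126 degrees


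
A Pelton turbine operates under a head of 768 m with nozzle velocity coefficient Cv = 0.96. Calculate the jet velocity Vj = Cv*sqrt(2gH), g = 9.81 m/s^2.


Vj = 0.96 * sqrt(2*9.81*768) = 117.8423 m/s


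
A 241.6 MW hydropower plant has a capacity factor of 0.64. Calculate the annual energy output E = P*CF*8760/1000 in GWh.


E = 241.6 * 0.64 * 8760 / 1000 = 1354.5062 GWh


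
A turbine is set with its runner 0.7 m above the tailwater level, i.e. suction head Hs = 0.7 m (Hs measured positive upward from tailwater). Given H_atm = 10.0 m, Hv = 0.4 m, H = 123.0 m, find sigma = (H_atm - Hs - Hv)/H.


sigma = (10.0 - 0.7 - 0.4) / 123.0 = 0.0724


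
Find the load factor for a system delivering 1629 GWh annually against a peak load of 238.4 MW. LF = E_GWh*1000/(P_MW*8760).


LF = 1629 * 1000 / (238.4 * 8760) = 0.7800


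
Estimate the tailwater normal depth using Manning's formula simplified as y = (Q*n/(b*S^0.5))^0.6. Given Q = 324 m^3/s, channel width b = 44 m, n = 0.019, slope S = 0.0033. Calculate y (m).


y = (324 * 0.019 / (44 * 0.0033^0.5))^0.6 = 1.7059 m


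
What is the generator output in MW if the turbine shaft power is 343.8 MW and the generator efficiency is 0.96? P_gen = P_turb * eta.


P_gen = 343.8 * 0.96 = 330.0480 MW


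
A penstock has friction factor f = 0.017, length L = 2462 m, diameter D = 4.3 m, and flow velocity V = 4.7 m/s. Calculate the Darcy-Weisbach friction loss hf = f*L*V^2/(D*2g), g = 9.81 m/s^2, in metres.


hf = 0.017 * 2462 * 4.7^2 / (4.3 * 2 * 9.81) = 10.9589 m


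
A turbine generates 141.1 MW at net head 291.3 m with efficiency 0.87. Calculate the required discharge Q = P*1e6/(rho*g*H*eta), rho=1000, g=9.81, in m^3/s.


Q = 141.1 * 1e6 / (1000 * 9.81 * 291.3 * 0.87) = 56.7542 m^3/s


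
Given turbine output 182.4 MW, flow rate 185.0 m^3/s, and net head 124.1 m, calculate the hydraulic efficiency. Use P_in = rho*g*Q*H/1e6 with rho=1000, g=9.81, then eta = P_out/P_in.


P_in = 1000 * 9.81 * 185.0 * 124.1 / 1e6 = 225.2229 MW
eta = 182.4 / 225.2229 = 0.8099


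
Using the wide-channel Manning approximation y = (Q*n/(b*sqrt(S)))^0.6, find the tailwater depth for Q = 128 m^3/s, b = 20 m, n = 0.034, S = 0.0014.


y = (128 * 0.034 / (20 * 0.0014^0.5))^0.6 = 2.8758 m


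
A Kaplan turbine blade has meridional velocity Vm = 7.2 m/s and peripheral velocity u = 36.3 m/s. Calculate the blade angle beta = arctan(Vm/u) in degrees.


beta = arctan(7.2 / 36.3) = 11.2188 degrees


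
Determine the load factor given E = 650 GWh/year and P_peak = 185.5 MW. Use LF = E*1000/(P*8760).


LF = 650 * 1000 / (185.5 * 8760) = 0.4000


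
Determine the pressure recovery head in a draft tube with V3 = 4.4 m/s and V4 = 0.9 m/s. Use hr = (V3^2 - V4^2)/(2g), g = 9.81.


hr = (4.4^2 - 0.9^2) / (2*9.81) = 0.9455 m


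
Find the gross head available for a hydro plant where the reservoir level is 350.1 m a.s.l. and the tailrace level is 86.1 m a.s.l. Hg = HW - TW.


Hg = 350.1 - 86.1 = 264.0000 m


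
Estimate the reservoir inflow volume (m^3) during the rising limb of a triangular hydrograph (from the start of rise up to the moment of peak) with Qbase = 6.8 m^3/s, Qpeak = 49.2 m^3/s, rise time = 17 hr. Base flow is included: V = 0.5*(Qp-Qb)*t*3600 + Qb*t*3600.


V = 0.5*(49.2 - 6.8)*17*3600 + 6.8*17*3600 = 1.7136e+06 m^3


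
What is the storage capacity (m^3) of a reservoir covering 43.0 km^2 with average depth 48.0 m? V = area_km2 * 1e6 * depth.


V = 43.0 * 1e6 * 48.0 = 2.0640e+09 m^3


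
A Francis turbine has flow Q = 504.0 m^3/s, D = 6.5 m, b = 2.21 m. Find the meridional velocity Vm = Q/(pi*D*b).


Vm = 504.0 / (pi * 6.5 * 2.21) = 11.1680 m/s


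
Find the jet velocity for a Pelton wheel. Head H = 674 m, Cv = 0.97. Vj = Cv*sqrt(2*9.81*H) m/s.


Vj = 0.97 * sqrt(2*9.81*674) = 111.5453 m/s


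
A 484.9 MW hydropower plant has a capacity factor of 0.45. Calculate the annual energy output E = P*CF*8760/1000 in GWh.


E = 484.9 * 0.45 * 8760 / 1000 = 1911.4758 GWh


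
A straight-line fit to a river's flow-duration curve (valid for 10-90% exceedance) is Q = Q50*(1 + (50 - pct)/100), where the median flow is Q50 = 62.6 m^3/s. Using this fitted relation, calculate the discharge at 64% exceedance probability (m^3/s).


Q = 62.6 * (1 + (50 - 64)/100) = 53.8360 m^3/s


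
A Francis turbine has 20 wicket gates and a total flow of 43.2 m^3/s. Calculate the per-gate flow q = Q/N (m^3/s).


q = 43.2 / 20 = 2.1600 m^3/s


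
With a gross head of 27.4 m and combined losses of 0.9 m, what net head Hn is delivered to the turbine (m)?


Hn = 27.4 - 0.9 = 26.5000 m


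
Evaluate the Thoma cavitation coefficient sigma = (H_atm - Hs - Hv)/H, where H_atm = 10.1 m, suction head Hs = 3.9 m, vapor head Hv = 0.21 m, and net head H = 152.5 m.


sigma = (10.1 - 3.9 - 0.21) / 152.5 = 0.0393


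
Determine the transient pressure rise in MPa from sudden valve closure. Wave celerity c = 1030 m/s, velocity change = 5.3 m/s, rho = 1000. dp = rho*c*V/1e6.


dp = 1000 * 1030 * 5.3 / 1e6 = 5.4590 MPa


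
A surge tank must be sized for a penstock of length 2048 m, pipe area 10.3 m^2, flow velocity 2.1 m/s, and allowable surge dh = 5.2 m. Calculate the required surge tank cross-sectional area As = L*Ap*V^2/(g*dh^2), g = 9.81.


As = 2048 * 10.3 * 2.1^2 / (9.81 * 5.2^2) = 350.6954 m^2


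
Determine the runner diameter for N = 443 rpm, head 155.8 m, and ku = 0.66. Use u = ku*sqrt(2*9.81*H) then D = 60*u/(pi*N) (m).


u = 0.66 * sqrt(2*9.81*155.8) = 36.4903 m/s
D = 60 * 36.4903 / (pi * 443) = 1.5732 m


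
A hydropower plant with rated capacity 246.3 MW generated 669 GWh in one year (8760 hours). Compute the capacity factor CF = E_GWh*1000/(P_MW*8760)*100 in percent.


CF = 669 * 1000 / (246.3 * 8760) * 100 = 31.0068 %


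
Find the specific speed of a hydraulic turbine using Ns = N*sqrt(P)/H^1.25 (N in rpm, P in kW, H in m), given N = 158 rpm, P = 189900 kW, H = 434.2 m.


Ns = 158 * 189900^0.5 / 434.2^1.25 = 34.7382


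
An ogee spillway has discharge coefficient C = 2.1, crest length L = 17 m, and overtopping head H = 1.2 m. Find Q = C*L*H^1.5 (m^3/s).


Q = 2.1 * 17 * 1.2^1.5 = 46.9289 m^3/s


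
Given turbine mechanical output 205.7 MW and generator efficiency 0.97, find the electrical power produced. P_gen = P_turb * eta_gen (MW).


P_gen = 205.7 * 0.97 = 199.5290 MW


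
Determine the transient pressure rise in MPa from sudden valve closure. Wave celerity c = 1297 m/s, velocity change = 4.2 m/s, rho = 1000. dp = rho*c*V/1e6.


dp = 1000 * 1297 * 4.2 / 1e6 = 5.4474 MPa


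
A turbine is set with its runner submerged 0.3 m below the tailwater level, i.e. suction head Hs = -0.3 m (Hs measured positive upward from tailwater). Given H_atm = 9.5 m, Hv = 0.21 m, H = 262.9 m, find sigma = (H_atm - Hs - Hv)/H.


sigma = (9.5 - (-0.3) - 0.21) / 262.9 = 0.0365


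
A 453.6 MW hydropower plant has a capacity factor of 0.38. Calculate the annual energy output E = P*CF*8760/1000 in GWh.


E = 453.6 * 0.38 * 8760 / 1000 = 1509.9437 GWh


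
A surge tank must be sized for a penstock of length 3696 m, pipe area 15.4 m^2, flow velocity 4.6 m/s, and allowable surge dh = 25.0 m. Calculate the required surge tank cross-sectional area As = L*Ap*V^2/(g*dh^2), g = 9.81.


As = 3696 * 15.4 * 4.6^2 / (9.81 * 25.0^2) = 196.4352 m^2


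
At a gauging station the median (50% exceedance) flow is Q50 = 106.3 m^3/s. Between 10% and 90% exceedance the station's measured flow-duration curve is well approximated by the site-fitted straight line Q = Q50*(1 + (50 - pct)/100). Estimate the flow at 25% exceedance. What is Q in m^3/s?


Q = 106.3 * (1 + (50 - 25)/100) = 132.8750 m^3/s


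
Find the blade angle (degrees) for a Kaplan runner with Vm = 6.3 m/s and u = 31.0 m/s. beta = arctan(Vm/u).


beta = arctan(6.3 / 31.0) = 11.4875 degrees


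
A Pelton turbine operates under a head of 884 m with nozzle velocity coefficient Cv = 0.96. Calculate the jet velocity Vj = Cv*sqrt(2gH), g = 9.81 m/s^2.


Vj = 0.96 * sqrt(2*9.81*884) = 126.4290 m/s


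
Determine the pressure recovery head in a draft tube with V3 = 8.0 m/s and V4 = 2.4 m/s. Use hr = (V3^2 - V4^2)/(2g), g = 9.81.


hr = (8.0^2 - 2.4^2) / (2*9.81) = 2.9684 m


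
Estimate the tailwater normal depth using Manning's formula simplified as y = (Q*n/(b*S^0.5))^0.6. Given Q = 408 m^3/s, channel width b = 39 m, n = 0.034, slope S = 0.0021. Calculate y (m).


y = (408 * 0.034 / (39 * 0.0021^0.5))^0.6 = 3.4196 m


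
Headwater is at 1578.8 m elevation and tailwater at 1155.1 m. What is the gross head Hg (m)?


Hg = 1578.8 - 1155.1 = 423.7000 m


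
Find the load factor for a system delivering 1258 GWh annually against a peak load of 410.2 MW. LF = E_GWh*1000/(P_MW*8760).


LF = 1258 * 1000 / (410.2 * 8760) = 0.3501


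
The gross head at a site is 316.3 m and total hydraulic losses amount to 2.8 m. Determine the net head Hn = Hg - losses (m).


Hn = 316.3 - 2.8 = 313.5000 m


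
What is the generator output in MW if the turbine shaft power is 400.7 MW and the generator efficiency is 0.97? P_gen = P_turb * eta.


P_gen = 400.7 * 0.97 = 388.6790 MW


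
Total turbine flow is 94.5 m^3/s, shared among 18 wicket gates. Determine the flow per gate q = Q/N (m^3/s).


q = 94.5 / 18 = 5.2500 m^3/s


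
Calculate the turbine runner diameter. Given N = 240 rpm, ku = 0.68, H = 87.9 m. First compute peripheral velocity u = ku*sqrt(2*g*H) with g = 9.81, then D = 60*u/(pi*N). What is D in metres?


u = 0.68 * sqrt(2*9.81*87.9) = 28.2392 m/s
D = 60 * 28.2392 / (pi * 240) = 2.2472 m


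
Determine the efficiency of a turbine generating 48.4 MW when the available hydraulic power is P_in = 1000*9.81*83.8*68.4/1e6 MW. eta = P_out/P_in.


P_in = 1000 * 9.81 * 83.8 * 68.4 / 1e6 = 56.2301 MW
eta = 48.4 / 56.2301 = 0.8607


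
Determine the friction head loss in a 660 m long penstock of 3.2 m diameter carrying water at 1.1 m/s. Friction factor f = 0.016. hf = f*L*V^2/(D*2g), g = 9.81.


hf = 0.016 * 660 * 1.1^2 / (3.2 * 2 * 9.81) = 0.2035 m


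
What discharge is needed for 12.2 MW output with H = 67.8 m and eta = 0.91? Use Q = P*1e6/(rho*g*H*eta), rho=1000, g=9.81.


Q = 12.2 * 1e6 / (1000 * 9.81 * 67.8 * 0.91) = 20.1567 m^3/s


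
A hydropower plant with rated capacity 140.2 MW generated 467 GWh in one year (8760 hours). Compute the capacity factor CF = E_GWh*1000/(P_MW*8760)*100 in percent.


CF = 467 * 1000 / (140.2 * 8760) * 100 = 38.0246 %


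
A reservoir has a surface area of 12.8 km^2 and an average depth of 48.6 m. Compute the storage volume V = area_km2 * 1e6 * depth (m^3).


V = 12.8 * 1e6 * 48.6 = 6.2208e+08 m^3


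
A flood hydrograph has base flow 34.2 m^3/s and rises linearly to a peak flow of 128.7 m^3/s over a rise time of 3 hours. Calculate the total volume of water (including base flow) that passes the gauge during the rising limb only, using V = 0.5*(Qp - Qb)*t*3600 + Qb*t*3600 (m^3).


V = 0.5*(128.7 - 34.2)*3*3600 + 34.2*3*3600 = 879660.0000 m^3


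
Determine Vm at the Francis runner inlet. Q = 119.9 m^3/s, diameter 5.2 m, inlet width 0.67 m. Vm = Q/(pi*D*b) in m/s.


Vm = 119.9 / (pi * 5.2 * 0.67) = 10.9545 m/s


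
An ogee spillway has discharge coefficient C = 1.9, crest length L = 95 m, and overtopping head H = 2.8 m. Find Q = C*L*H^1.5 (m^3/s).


Q = 1.9 * 95 * 2.8^1.5 = 845.6960 m^3/s


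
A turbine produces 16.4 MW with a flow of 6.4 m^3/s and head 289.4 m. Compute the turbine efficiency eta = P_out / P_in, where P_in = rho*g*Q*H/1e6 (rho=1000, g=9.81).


P_in = 1000 * 9.81 * 6.4 * 289.4 / 1e6 = 18.1697 MW
eta = 16.4 / 18.1697 = 0.9026


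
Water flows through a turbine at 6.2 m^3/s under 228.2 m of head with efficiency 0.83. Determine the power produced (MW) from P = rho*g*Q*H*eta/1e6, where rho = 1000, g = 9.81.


P = 1000 * 9.81 * 6.2 * 228.2 * 0.83 / 1e6 = 11.5201 MW


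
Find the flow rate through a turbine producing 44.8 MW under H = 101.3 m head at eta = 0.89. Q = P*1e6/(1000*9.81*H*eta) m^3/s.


Q = 44.8 * 1e6 / (1000 * 9.81 * 101.3 * 0.89) = 50.6535 m^3/s
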